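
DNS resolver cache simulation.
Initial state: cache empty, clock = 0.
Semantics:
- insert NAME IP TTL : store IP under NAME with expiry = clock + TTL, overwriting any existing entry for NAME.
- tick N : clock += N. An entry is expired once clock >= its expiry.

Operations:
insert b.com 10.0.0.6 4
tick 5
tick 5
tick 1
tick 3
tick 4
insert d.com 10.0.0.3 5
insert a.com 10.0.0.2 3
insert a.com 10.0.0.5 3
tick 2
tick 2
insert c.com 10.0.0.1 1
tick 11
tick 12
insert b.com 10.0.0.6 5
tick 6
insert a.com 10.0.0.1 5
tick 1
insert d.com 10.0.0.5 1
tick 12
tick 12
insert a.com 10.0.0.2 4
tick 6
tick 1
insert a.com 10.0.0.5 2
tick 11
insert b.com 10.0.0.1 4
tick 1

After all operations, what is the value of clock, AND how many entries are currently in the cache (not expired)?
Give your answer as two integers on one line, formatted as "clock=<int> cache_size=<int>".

Op 1: insert b.com -> 10.0.0.6 (expiry=0+4=4). clock=0
Op 2: tick 5 -> clock=5. purged={b.com}
Op 3: tick 5 -> clock=10.
Op 4: tick 1 -> clock=11.
Op 5: tick 3 -> clock=14.
Op 6: tick 4 -> clock=18.
Op 7: insert d.com -> 10.0.0.3 (expiry=18+5=23). clock=18
Op 8: insert a.com -> 10.0.0.2 (expiry=18+3=21). clock=18
Op 9: insert a.com -> 10.0.0.5 (expiry=18+3=21). clock=18
Op 10: tick 2 -> clock=20.
Op 11: tick 2 -> clock=22. purged={a.com}
Op 12: insert c.com -> 10.0.0.1 (expiry=22+1=23). clock=22
Op 13: tick 11 -> clock=33. purged={c.com,d.com}
Op 14: tick 12 -> clock=45.
Op 15: insert b.com -> 10.0.0.6 (expiry=45+5=50). clock=45
Op 16: tick 6 -> clock=51. purged={b.com}
Op 17: insert a.com -> 10.0.0.1 (expiry=51+5=56). clock=51
Op 18: tick 1 -> clock=52.
Op 19: insert d.com -> 10.0.0.5 (expiry=52+1=53). clock=52
Op 20: tick 12 -> clock=64. purged={a.com,d.com}
Op 21: tick 12 -> clock=76.
Op 22: insert a.com -> 10.0.0.2 (expiry=76+4=80). clock=76
Op 23: tick 6 -> clock=82. purged={a.com}
Op 24: tick 1 -> clock=83.
Op 25: insert a.com -> 10.0.0.5 (expiry=83+2=85). clock=83
Op 26: tick 11 -> clock=94. purged={a.com}
Op 27: insert b.com -> 10.0.0.1 (expiry=94+4=98). clock=94
Op 28: tick 1 -> clock=95.
Final clock = 95
Final cache (unexpired): {b.com} -> size=1

Answer: clock=95 cache_size=1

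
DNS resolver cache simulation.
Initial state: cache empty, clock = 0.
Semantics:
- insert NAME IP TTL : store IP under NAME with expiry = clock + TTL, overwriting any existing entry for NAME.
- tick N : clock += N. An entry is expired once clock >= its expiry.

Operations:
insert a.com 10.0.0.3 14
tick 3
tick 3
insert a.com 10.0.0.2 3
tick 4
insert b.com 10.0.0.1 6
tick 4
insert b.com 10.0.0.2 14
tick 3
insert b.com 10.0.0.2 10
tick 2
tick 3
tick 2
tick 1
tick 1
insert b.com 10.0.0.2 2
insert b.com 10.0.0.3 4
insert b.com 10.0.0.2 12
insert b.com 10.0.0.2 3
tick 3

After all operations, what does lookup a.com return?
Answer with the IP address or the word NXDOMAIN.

Op 1: insert a.com -> 10.0.0.3 (expiry=0+14=14). clock=0
Op 2: tick 3 -> clock=3.
Op 3: tick 3 -> clock=6.
Op 4: insert a.com -> 10.0.0.2 (expiry=6+3=9). clock=6
Op 5: tick 4 -> clock=10. purged={a.com}
Op 6: insert b.com -> 10.0.0.1 (expiry=10+6=16). clock=10
Op 7: tick 4 -> clock=14.
Op 8: insert b.com -> 10.0.0.2 (expiry=14+14=28). clock=14
Op 9: tick 3 -> clock=17.
Op 10: insert b.com -> 10.0.0.2 (expiry=17+10=27). clock=17
Op 11: tick 2 -> clock=19.
Op 12: tick 3 -> clock=22.
Op 13: tick 2 -> clock=24.
Op 14: tick 1 -> clock=25.
Op 15: tick 1 -> clock=26.
Op 16: insert b.com -> 10.0.0.2 (expiry=26+2=28). clock=26
Op 17: insert b.com -> 10.0.0.3 (expiry=26+4=30). clock=26
Op 18: insert b.com -> 10.0.0.2 (expiry=26+12=38). clock=26
Op 19: insert b.com -> 10.0.0.2 (expiry=26+3=29). clock=26
Op 20: tick 3 -> clock=29. purged={b.com}
lookup a.com: not in cache (expired or never inserted)

Answer: NXDOMAIN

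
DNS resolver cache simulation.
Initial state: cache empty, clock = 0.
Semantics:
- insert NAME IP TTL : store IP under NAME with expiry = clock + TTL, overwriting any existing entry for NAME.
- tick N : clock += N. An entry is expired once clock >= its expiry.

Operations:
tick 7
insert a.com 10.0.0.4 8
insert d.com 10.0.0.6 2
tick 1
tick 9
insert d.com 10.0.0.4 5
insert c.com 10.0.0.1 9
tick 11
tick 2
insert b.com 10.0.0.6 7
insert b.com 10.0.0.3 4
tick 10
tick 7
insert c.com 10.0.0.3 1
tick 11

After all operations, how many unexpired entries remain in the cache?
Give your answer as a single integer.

Answer: 0

Derivation:
Op 1: tick 7 -> clock=7.
Op 2: insert a.com -> 10.0.0.4 (expiry=7+8=15). clock=7
Op 3: insert d.com -> 10.0.0.6 (expiry=7+2=9). clock=7
Op 4: tick 1 -> clock=8.
Op 5: tick 9 -> clock=17. purged={a.com,d.com}
Op 6: insert d.com -> 10.0.0.4 (expiry=17+5=22). clock=17
Op 7: insert c.com -> 10.0.0.1 (expiry=17+9=26). clock=17
Op 8: tick 11 -> clock=28. purged={c.com,d.com}
Op 9: tick 2 -> clock=30.
Op 10: insert b.com -> 10.0.0.6 (expiry=30+7=37). clock=30
Op 11: insert b.com -> 10.0.0.3 (expiry=30+4=34). clock=30
Op 12: tick 10 -> clock=40. purged={b.com}
Op 13: tick 7 -> clock=47.
Op 14: insert c.com -> 10.0.0.3 (expiry=47+1=48). clock=47
Op 15: tick 11 -> clock=58. purged={c.com}
Final cache (unexpired): {} -> size=0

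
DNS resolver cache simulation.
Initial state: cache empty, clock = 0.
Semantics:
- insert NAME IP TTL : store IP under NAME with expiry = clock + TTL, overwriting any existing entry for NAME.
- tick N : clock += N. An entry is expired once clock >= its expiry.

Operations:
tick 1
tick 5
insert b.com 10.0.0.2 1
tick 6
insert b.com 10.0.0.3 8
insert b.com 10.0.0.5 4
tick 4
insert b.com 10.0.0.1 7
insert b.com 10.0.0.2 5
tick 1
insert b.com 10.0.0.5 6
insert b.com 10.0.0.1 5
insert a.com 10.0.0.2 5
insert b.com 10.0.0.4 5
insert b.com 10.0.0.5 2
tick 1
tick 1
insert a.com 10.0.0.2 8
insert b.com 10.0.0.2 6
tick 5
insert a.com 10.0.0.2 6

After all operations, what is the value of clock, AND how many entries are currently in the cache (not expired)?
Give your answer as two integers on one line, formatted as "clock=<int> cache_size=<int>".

Op 1: tick 1 -> clock=1.
Op 2: tick 5 -> clock=6.
Op 3: insert b.com -> 10.0.0.2 (expiry=6+1=7). clock=6
Op 4: tick 6 -> clock=12. purged={b.com}
Op 5: insert b.com -> 10.0.0.3 (expiry=12+8=20). clock=12
Op 6: insert b.com -> 10.0.0.5 (expiry=12+4=16). clock=12
Op 7: tick 4 -> clock=16. purged={b.com}
Op 8: insert b.com -> 10.0.0.1 (expiry=16+7=23). clock=16
Op 9: insert b.com -> 10.0.0.2 (expiry=16+5=21). clock=16
Op 10: tick 1 -> clock=17.
Op 11: insert b.com -> 10.0.0.5 (expiry=17+6=23). clock=17
Op 12: insert b.com -> 10.0.0.1 (expiry=17+5=22). clock=17
Op 13: insert a.com -> 10.0.0.2 (expiry=17+5=22). clock=17
Op 14: insert b.com -> 10.0.0.4 (expiry=17+5=22). clock=17
Op 15: insert b.com -> 10.0.0.5 (expiry=17+2=19). clock=17
Op 16: tick 1 -> clock=18.
Op 17: tick 1 -> clock=19. purged={b.com}
Op 18: insert a.com -> 10.0.0.2 (expiry=19+8=27). clock=19
Op 19: insert b.com -> 10.0.0.2 (expiry=19+6=25). clock=19
Op 20: tick 5 -> clock=24.
Op 21: insert a.com -> 10.0.0.2 (expiry=24+6=30). clock=24
Final clock = 24
Final cache (unexpired): {a.com,b.com} -> size=2

Answer: clock=24 cache_size=2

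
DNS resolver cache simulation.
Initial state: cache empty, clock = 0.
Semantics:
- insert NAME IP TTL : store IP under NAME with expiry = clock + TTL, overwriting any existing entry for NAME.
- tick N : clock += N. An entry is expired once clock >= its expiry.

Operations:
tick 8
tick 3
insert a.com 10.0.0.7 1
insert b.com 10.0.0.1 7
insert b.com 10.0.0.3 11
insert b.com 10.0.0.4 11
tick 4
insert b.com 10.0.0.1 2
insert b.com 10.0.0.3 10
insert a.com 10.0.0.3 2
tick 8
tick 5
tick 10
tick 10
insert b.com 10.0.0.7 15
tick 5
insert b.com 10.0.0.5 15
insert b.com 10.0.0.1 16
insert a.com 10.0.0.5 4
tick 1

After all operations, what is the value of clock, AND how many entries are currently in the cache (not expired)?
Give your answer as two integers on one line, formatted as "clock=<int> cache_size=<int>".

Op 1: tick 8 -> clock=8.
Op 2: tick 3 -> clock=11.
Op 3: insert a.com -> 10.0.0.7 (expiry=11+1=12). clock=11
Op 4: insert b.com -> 10.0.0.1 (expiry=11+7=18). clock=11
Op 5: insert b.com -> 10.0.0.3 (expiry=11+11=22). clock=11
Op 6: insert b.com -> 10.0.0.4 (expiry=11+11=22). clock=11
Op 7: tick 4 -> clock=15. purged={a.com}
Op 8: insert b.com -> 10.0.0.1 (expiry=15+2=17). clock=15
Op 9: insert b.com -> 10.0.0.3 (expiry=15+10=25). clock=15
Op 10: insert a.com -> 10.0.0.3 (expiry=15+2=17). clock=15
Op 11: tick 8 -> clock=23. purged={a.com}
Op 12: tick 5 -> clock=28. purged={b.com}
Op 13: tick 10 -> clock=38.
Op 14: tick 10 -> clock=48.
Op 15: insert b.com -> 10.0.0.7 (expiry=48+15=63). clock=48
Op 16: tick 5 -> clock=53.
Op 17: insert b.com -> 10.0.0.5 (expiry=53+15=68). clock=53
Op 18: insert b.com -> 10.0.0.1 (expiry=53+16=69). clock=53
Op 19: insert a.com -> 10.0.0.5 (expiry=53+4=57). clock=53
Op 20: tick 1 -> clock=54.
Final clock = 54
Final cache (unexpired): {a.com,b.com} -> size=2

Answer: clock=54 cache_size=2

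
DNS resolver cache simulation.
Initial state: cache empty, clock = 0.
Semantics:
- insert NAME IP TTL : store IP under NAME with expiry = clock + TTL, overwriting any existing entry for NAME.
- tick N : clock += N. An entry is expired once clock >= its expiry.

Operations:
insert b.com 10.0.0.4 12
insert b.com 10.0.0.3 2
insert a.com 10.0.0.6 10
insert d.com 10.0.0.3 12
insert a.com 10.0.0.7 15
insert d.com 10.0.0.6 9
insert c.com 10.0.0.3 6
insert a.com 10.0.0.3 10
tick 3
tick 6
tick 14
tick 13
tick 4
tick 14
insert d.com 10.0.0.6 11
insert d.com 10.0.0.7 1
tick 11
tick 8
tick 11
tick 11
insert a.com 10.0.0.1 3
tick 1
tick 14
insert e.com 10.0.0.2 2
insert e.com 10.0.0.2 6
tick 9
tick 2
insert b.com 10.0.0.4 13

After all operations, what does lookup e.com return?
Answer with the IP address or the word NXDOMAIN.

Answer: NXDOMAIN

Derivation:
Op 1: insert b.com -> 10.0.0.4 (expiry=0+12=12). clock=0
Op 2: insert b.com -> 10.0.0.3 (expiry=0+2=2). clock=0
Op 3: insert a.com -> 10.0.0.6 (expiry=0+10=10). clock=0
Op 4: insert d.com -> 10.0.0.3 (expiry=0+12=12). clock=0
Op 5: insert a.com -> 10.0.0.7 (expiry=0+15=15). clock=0
Op 6: insert d.com -> 10.0.0.6 (expiry=0+9=9). clock=0
Op 7: insert c.com -> 10.0.0.3 (expiry=0+6=6). clock=0
Op 8: insert a.com -> 10.0.0.3 (expiry=0+10=10). clock=0
Op 9: tick 3 -> clock=3. purged={b.com}
Op 10: tick 6 -> clock=9. purged={c.com,d.com}
Op 11: tick 14 -> clock=23. purged={a.com}
Op 12: tick 13 -> clock=36.
Op 13: tick 4 -> clock=40.
Op 14: tick 14 -> clock=54.
Op 15: insert d.com -> 10.0.0.6 (expiry=54+11=65). clock=54
Op 16: insert d.com -> 10.0.0.7 (expiry=54+1=55). clock=54
Op 17: tick 11 -> clock=65. purged={d.com}
Op 18: tick 8 -> clock=73.
Op 19: tick 11 -> clock=84.
Op 20: tick 11 -> clock=95.
Op 21: insert a.com -> 10.0.0.1 (expiry=95+3=98). clock=95
Op 22: tick 1 -> clock=96.
Op 23: tick 14 -> clock=110. purged={a.com}
Op 24: insert e.com -> 10.0.0.2 (expiry=110+2=112). clock=110
Op 25: insert e.com -> 10.0.0.2 (expiry=110+6=116). clock=110
Op 26: tick 9 -> clock=119. purged={e.com}
Op 27: tick 2 -> clock=121.
Op 28: insert b.com -> 10.0.0.4 (expiry=121+13=134). clock=121
lookup e.com: not in cache (expired or never inserted)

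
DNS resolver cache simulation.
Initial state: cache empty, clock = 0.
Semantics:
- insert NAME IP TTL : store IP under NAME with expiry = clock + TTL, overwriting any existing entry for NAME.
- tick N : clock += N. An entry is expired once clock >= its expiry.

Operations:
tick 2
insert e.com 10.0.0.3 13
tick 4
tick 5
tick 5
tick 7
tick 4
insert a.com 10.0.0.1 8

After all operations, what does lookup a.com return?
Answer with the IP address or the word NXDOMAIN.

Op 1: tick 2 -> clock=2.
Op 2: insert e.com -> 10.0.0.3 (expiry=2+13=15). clock=2
Op 3: tick 4 -> clock=6.
Op 4: tick 5 -> clock=11.
Op 5: tick 5 -> clock=16. purged={e.com}
Op 6: tick 7 -> clock=23.
Op 7: tick 4 -> clock=27.
Op 8: insert a.com -> 10.0.0.1 (expiry=27+8=35). clock=27
lookup a.com: present, ip=10.0.0.1 expiry=35 > clock=27

Answer: 10.0.0.1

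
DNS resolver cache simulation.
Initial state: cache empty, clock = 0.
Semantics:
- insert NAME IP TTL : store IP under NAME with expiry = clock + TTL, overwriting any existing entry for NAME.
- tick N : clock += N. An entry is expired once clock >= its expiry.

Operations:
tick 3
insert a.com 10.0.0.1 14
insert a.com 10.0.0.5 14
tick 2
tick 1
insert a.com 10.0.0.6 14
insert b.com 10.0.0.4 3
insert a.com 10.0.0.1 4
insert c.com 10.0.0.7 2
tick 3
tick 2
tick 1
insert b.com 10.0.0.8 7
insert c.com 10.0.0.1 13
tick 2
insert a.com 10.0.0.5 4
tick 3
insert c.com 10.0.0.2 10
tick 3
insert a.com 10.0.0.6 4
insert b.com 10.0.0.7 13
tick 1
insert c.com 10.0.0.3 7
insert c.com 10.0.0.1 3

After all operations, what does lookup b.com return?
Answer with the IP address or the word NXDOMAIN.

Answer: 10.0.0.7

Derivation:
Op 1: tick 3 -> clock=3.
Op 2: insert a.com -> 10.0.0.1 (expiry=3+14=17). clock=3
Op 3: insert a.com -> 10.0.0.5 (expiry=3+14=17). clock=3
Op 4: tick 2 -> clock=5.
Op 5: tick 1 -> clock=6.
Op 6: insert a.com -> 10.0.0.6 (expiry=6+14=20). clock=6
Op 7: insert b.com -> 10.0.0.4 (expiry=6+3=9). clock=6
Op 8: insert a.com -> 10.0.0.1 (expiry=6+4=10). clock=6
Op 9: insert c.com -> 10.0.0.7 (expiry=6+2=8). clock=6
Op 10: tick 3 -> clock=9. purged={b.com,c.com}
Op 11: tick 2 -> clock=11. purged={a.com}
Op 12: tick 1 -> clock=12.
Op 13: insert b.com -> 10.0.0.8 (expiry=12+7=19). clock=12
Op 14: insert c.com -> 10.0.0.1 (expiry=12+13=25). clock=12
Op 15: tick 2 -> clock=14.
Op 16: insert a.com -> 10.0.0.5 (expiry=14+4=18). clock=14
Op 17: tick 3 -> clock=17.
Op 18: insert c.com -> 10.0.0.2 (expiry=17+10=27). clock=17
Op 19: tick 3 -> clock=20. purged={a.com,b.com}
Op 20: insert a.com -> 10.0.0.6 (expiry=20+4=24). clock=20
Op 21: insert b.com -> 10.0.0.7 (expiry=20+13=33). clock=20
Op 22: tick 1 -> clock=21.
Op 23: insert c.com -> 10.0.0.3 (expiry=21+7=28). clock=21
Op 24: insert c.com -> 10.0.0.1 (expiry=21+3=24). clock=21
lookup b.com: present, ip=10.0.0.7 expiry=33 > clock=21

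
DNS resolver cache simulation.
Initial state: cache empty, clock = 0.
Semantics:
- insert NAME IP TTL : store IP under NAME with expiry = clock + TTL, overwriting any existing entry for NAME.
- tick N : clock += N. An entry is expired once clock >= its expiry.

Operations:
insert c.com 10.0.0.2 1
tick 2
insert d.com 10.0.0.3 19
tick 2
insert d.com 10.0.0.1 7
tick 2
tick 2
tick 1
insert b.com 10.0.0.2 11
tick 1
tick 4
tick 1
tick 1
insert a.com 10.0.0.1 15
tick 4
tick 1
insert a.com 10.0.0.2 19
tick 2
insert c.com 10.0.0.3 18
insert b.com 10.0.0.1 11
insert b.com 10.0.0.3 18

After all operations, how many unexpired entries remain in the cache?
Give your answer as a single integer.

Op 1: insert c.com -> 10.0.0.2 (expiry=0+1=1). clock=0
Op 2: tick 2 -> clock=2. purged={c.com}
Op 3: insert d.com -> 10.0.0.3 (expiry=2+19=21). clock=2
Op 4: tick 2 -> clock=4.
Op 5: insert d.com -> 10.0.0.1 (expiry=4+7=11). clock=4
Op 6: tick 2 -> clock=6.
Op 7: tick 2 -> clock=8.
Op 8: tick 1 -> clock=9.
Op 9: insert b.com -> 10.0.0.2 (expiry=9+11=20). clock=9
Op 10: tick 1 -> clock=10.
Op 11: tick 4 -> clock=14. purged={d.com}
Op 12: tick 1 -> clock=15.
Op 13: tick 1 -> clock=16.
Op 14: insert a.com -> 10.0.0.1 (expiry=16+15=31). clock=16
Op 15: tick 4 -> clock=20. purged={b.com}
Op 16: tick 1 -> clock=21.
Op 17: insert a.com -> 10.0.0.2 (expiry=21+19=40). clock=21
Op 18: tick 2 -> clock=23.
Op 19: insert c.com -> 10.0.0.3 (expiry=23+18=41). clock=23
Op 20: insert b.com -> 10.0.0.1 (expiry=23+11=34). clock=23
Op 21: insert b.com -> 10.0.0.3 (expiry=23+18=41). clock=23
Final cache (unexpired): {a.com,b.com,c.com} -> size=3

Answer: 3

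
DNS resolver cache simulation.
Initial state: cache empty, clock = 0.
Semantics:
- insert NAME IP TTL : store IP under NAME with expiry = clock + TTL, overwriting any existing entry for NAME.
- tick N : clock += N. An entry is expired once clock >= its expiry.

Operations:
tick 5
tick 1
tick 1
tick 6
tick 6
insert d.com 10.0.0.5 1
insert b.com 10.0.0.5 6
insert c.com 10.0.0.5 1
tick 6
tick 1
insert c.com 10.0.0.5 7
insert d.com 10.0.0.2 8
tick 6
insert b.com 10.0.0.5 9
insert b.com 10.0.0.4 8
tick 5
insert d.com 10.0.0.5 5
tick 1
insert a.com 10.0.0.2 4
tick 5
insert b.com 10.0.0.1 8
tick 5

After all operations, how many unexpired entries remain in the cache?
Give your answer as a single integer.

Op 1: tick 5 -> clock=5.
Op 2: tick 1 -> clock=6.
Op 3: tick 1 -> clock=7.
Op 4: tick 6 -> clock=13.
Op 5: tick 6 -> clock=19.
Op 6: insert d.com -> 10.0.0.5 (expiry=19+1=20). clock=19
Op 7: insert b.com -> 10.0.0.5 (expiry=19+6=25). clock=19
Op 8: insert c.com -> 10.0.0.5 (expiry=19+1=20). clock=19
Op 9: tick 6 -> clock=25. purged={b.com,c.com,d.com}
Op 10: tick 1 -> clock=26.
Op 11: insert c.com -> 10.0.0.5 (expiry=26+7=33). clock=26
Op 12: insert d.com -> 10.0.0.2 (expiry=26+8=34). clock=26
Op 13: tick 6 -> clock=32.
Op 14: insert b.com -> 10.0.0.5 (expiry=32+9=41). clock=32
Op 15: insert b.com -> 10.0.0.4 (expiry=32+8=40). clock=32
Op 16: tick 5 -> clock=37. purged={c.com,d.com}
Op 17: insert d.com -> 10.0.0.5 (expiry=37+5=42). clock=37
Op 18: tick 1 -> clock=38.
Op 19: insert a.com -> 10.0.0.2 (expiry=38+4=42). clock=38
Op 20: tick 5 -> clock=43. purged={a.com,b.com,d.com}
Op 21: insert b.com -> 10.0.0.1 (expiry=43+8=51). clock=43
Op 22: tick 5 -> clock=48.
Final cache (unexpired): {b.com} -> size=1

Answer: 1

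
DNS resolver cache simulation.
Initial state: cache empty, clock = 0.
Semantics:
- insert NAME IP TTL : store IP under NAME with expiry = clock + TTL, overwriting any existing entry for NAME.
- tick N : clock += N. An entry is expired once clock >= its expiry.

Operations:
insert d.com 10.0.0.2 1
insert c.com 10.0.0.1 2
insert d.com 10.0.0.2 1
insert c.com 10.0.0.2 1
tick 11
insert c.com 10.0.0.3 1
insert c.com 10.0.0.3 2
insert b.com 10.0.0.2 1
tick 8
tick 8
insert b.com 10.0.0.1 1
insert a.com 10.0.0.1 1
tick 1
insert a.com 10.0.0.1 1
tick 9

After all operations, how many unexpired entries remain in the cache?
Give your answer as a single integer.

Answer: 0

Derivation:
Op 1: insert d.com -> 10.0.0.2 (expiry=0+1=1). clock=0
Op 2: insert c.com -> 10.0.0.1 (expiry=0+2=2). clock=0
Op 3: insert d.com -> 10.0.0.2 (expiry=0+1=1). clock=0
Op 4: insert c.com -> 10.0.0.2 (expiry=0+1=1). clock=0
Op 5: tick 11 -> clock=11. purged={c.com,d.com}
Op 6: insert c.com -> 10.0.0.3 (expiry=11+1=12). clock=11
Op 7: insert c.com -> 10.0.0.3 (expiry=11+2=13). clock=11
Op 8: insert b.com -> 10.0.0.2 (expiry=11+1=12). clock=11
Op 9: tick 8 -> clock=19. purged={b.com,c.com}
Op 10: tick 8 -> clock=27.
Op 11: insert b.com -> 10.0.0.1 (expiry=27+1=28). clock=27
Op 12: insert a.com -> 10.0.0.1 (expiry=27+1=28). clock=27
Op 13: tick 1 -> clock=28. purged={a.com,b.com}
Op 14: insert a.com -> 10.0.0.1 (expiry=28+1=29). clock=28
Op 15: tick 9 -> clock=37. purged={a.com}
Final cache (unexpired): {} -> size=0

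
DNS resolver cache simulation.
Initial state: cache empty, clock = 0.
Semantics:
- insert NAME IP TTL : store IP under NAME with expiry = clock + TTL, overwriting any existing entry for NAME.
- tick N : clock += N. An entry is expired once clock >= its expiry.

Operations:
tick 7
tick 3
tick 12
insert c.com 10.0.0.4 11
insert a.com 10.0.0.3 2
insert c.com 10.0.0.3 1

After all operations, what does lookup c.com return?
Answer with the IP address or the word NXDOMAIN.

Answer: 10.0.0.3

Derivation:
Op 1: tick 7 -> clock=7.
Op 2: tick 3 -> clock=10.
Op 3: tick 12 -> clock=22.
Op 4: insert c.com -> 10.0.0.4 (expiry=22+11=33). clock=22
Op 5: insert a.com -> 10.0.0.3 (expiry=22+2=24). clock=22
Op 6: insert c.com -> 10.0.0.3 (expiry=22+1=23). clock=22
lookup c.com: present, ip=10.0.0.3 expiry=23 > clock=22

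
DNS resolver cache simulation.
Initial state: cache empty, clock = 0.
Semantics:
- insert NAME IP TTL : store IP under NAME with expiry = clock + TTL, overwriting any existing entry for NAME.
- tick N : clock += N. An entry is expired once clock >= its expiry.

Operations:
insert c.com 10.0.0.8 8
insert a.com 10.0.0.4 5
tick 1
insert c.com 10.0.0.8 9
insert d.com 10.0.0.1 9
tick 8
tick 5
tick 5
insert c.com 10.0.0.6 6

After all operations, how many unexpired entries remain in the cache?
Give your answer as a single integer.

Op 1: insert c.com -> 10.0.0.8 (expiry=0+8=8). clock=0
Op 2: insert a.com -> 10.0.0.4 (expiry=0+5=5). clock=0
Op 3: tick 1 -> clock=1.
Op 4: insert c.com -> 10.0.0.8 (expiry=1+9=10). clock=1
Op 5: insert d.com -> 10.0.0.1 (expiry=1+9=10). clock=1
Op 6: tick 8 -> clock=9. purged={a.com}
Op 7: tick 5 -> clock=14. purged={c.com,d.com}
Op 8: tick 5 -> clock=19.
Op 9: insert c.com -> 10.0.0.6 (expiry=19+6=25). clock=19
Final cache (unexpired): {c.com} -> size=1

Answer: 1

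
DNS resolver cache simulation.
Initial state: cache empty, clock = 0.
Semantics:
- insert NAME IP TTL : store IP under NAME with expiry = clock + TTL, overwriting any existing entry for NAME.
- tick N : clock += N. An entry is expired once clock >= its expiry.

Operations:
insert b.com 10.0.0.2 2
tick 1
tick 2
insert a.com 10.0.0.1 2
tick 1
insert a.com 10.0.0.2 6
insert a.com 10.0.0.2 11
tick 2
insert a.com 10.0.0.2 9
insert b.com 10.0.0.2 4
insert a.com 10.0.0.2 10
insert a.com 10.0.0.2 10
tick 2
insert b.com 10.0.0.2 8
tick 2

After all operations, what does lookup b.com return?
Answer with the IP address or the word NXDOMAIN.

Answer: 10.0.0.2

Derivation:
Op 1: insert b.com -> 10.0.0.2 (expiry=0+2=2). clock=0
Op 2: tick 1 -> clock=1.
Op 3: tick 2 -> clock=3. purged={b.com}
Op 4: insert a.com -> 10.0.0.1 (expiry=3+2=5). clock=3
Op 5: tick 1 -> clock=4.
Op 6: insert a.com -> 10.0.0.2 (expiry=4+6=10). clock=4
Op 7: insert a.com -> 10.0.0.2 (expiry=4+11=15). clock=4
Op 8: tick 2 -> clock=6.
Op 9: insert a.com -> 10.0.0.2 (expiry=6+9=15). clock=6
Op 10: insert b.com -> 10.0.0.2 (expiry=6+4=10). clock=6
Op 11: insert a.com -> 10.0.0.2 (expiry=6+10=16). clock=6
Op 12: insert a.com -> 10.0.0.2 (expiry=6+10=16). clock=6
Op 13: tick 2 -> clock=8.
Op 14: insert b.com -> 10.0.0.2 (expiry=8+8=16). clock=8
Op 15: tick 2 -> clock=10.
lookup b.com: present, ip=10.0.0.2 expiry=16 > clock=10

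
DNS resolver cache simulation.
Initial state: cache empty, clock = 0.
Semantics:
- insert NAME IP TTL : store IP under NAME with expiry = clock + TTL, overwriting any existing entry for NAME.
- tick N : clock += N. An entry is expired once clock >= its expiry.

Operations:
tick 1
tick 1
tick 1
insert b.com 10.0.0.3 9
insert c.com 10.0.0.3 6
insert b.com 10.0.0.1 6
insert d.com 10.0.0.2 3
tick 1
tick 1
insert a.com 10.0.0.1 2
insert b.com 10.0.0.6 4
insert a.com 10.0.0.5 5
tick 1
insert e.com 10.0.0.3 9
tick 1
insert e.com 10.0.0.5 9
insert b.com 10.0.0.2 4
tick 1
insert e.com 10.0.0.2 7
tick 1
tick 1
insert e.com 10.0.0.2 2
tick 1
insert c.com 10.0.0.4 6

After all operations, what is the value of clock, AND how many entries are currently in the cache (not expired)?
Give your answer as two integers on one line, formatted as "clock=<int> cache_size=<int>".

Op 1: tick 1 -> clock=1.
Op 2: tick 1 -> clock=2.
Op 3: tick 1 -> clock=3.
Op 4: insert b.com -> 10.0.0.3 (expiry=3+9=12). clock=3
Op 5: insert c.com -> 10.0.0.3 (expiry=3+6=9). clock=3
Op 6: insert b.com -> 10.0.0.1 (expiry=3+6=9). clock=3
Op 7: insert d.com -> 10.0.0.2 (expiry=3+3=6). clock=3
Op 8: tick 1 -> clock=4.
Op 9: tick 1 -> clock=5.
Op 10: insert a.com -> 10.0.0.1 (expiry=5+2=7). clock=5
Op 11: insert b.com -> 10.0.0.6 (expiry=5+4=9). clock=5
Op 12: insert a.com -> 10.0.0.5 (expiry=5+5=10). clock=5
Op 13: tick 1 -> clock=6. purged={d.com}
Op 14: insert e.com -> 10.0.0.3 (expiry=6+9=15). clock=6
Op 15: tick 1 -> clock=7.
Op 16: insert e.com -> 10.0.0.5 (expiry=7+9=16). clock=7
Op 17: insert b.com -> 10.0.0.2 (expiry=7+4=11). clock=7
Op 18: tick 1 -> clock=8.
Op 19: insert e.com -> 10.0.0.2 (expiry=8+7=15). clock=8
Op 20: tick 1 -> clock=9. purged={c.com}
Op 21: tick 1 -> clock=10. purged={a.com}
Op 22: insert e.com -> 10.0.0.2 (expiry=10+2=12). clock=10
Op 23: tick 1 -> clock=11. purged={b.com}
Op 24: insert c.com -> 10.0.0.4 (expiry=11+6=17). clock=11
Final clock = 11
Final cache (unexpired): {c.com,e.com} -> size=2

Answer: clock=11 cache_size=2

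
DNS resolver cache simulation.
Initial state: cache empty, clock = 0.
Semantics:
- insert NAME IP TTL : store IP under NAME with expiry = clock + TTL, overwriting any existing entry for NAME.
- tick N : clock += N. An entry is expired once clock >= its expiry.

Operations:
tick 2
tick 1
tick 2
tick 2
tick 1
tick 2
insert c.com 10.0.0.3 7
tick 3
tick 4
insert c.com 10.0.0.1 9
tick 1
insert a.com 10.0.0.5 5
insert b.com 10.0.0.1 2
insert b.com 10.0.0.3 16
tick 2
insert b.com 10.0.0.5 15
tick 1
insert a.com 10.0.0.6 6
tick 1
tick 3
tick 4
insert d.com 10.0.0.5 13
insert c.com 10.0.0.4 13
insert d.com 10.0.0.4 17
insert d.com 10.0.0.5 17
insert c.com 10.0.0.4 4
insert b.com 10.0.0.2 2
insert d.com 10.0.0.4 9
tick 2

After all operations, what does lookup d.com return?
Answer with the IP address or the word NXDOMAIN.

Op 1: tick 2 -> clock=2.
Op 2: tick 1 -> clock=3.
Op 3: tick 2 -> clock=5.
Op 4: tick 2 -> clock=7.
Op 5: tick 1 -> clock=8.
Op 6: tick 2 -> clock=10.
Op 7: insert c.com -> 10.0.0.3 (expiry=10+7=17). clock=10
Op 8: tick 3 -> clock=13.
Op 9: tick 4 -> clock=17. purged={c.com}
Op 10: insert c.com -> 10.0.0.1 (expiry=17+9=26). clock=17
Op 11: tick 1 -> clock=18.
Op 12: insert a.com -> 10.0.0.5 (expiry=18+5=23). clock=18
Op 13: insert b.com -> 10.0.0.1 (expiry=18+2=20). clock=18
Op 14: insert b.com -> 10.0.0.3 (expiry=18+16=34). clock=18
Op 15: tick 2 -> clock=20.
Op 16: insert b.com -> 10.0.0.5 (expiry=20+15=35). clock=20
Op 17: tick 1 -> clock=21.
Op 18: insert a.com -> 10.0.0.6 (expiry=21+6=27). clock=21
Op 19: tick 1 -> clock=22.
Op 20: tick 3 -> clock=25.
Op 21: tick 4 -> clock=29. purged={a.com,c.com}
Op 22: insert d.com -> 10.0.0.5 (expiry=29+13=42). clock=29
Op 23: insert c.com -> 10.0.0.4 (expiry=29+13=42). clock=29
Op 24: insert d.com -> 10.0.0.4 (expiry=29+17=46). clock=29
Op 25: insert d.com -> 10.0.0.5 (expiry=29+17=46). clock=29
Op 26: insert c.com -> 10.0.0.4 (expiry=29+4=33). clock=29
Op 27: insert b.com -> 10.0.0.2 (expiry=29+2=31). clock=29
Op 28: insert d.com -> 10.0.0.4 (expiry=29+9=38). clock=29
Op 29: tick 2 -> clock=31. purged={b.com}
lookup d.com: present, ip=10.0.0.4 expiry=38 > clock=31

Answer: 10.0.0.4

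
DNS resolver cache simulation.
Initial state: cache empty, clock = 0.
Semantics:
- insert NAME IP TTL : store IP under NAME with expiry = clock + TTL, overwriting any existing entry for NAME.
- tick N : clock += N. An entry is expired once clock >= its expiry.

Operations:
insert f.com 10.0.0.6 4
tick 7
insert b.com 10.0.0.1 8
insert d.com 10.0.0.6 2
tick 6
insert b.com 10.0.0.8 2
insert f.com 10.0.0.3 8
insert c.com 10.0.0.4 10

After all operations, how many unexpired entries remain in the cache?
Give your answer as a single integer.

Answer: 3

Derivation:
Op 1: insert f.com -> 10.0.0.6 (expiry=0+4=4). clock=0
Op 2: tick 7 -> clock=7. purged={f.com}
Op 3: insert b.com -> 10.0.0.1 (expiry=7+8=15). clock=7
Op 4: insert d.com -> 10.0.0.6 (expiry=7+2=9). clock=7
Op 5: tick 6 -> clock=13. purged={d.com}
Op 6: insert b.com -> 10.0.0.8 (expiry=13+2=15). clock=13
Op 7: insert f.com -> 10.0.0.3 (expiry=13+8=21). clock=13
Op 8: insert c.com -> 10.0.0.4 (expiry=13+10=23). clock=13
Final cache (unexpired): {b.com,c.com,f.com} -> size=3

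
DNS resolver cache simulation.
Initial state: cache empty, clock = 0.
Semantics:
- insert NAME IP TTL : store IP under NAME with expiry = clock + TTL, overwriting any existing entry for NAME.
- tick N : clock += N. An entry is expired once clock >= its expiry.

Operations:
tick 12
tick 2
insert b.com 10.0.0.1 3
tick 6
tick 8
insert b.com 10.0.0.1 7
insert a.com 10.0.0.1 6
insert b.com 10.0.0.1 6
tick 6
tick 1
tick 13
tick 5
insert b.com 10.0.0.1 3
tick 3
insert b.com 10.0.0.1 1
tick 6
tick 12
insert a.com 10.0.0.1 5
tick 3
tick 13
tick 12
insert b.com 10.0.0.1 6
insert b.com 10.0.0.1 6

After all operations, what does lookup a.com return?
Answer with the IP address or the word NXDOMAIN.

Op 1: tick 12 -> clock=12.
Op 2: tick 2 -> clock=14.
Op 3: insert b.com -> 10.0.0.1 (expiry=14+3=17). clock=14
Op 4: tick 6 -> clock=20. purged={b.com}
Op 5: tick 8 -> clock=28.
Op 6: insert b.com -> 10.0.0.1 (expiry=28+7=35). clock=28
Op 7: insert a.com -> 10.0.0.1 (expiry=28+6=34). clock=28
Op 8: insert b.com -> 10.0.0.1 (expiry=28+6=34). clock=28
Op 9: tick 6 -> clock=34. purged={a.com,b.com}
Op 10: tick 1 -> clock=35.
Op 11: tick 13 -> clock=48.
Op 12: tick 5 -> clock=53.
Op 13: insert b.com -> 10.0.0.1 (expiry=53+3=56). clock=53
Op 14: tick 3 -> clock=56. purged={b.com}
Op 15: insert b.com -> 10.0.0.1 (expiry=56+1=57). clock=56
Op 16: tick 6 -> clock=62. purged={b.com}
Op 17: tick 12 -> clock=74.
Op 18: insert a.com -> 10.0.0.1 (expiry=74+5=79). clock=74
Op 19: tick 3 -> clock=77.
Op 20: tick 13 -> clock=90. purged={a.com}
Op 21: tick 12 -> clock=102.
Op 22: insert b.com -> 10.0.0.1 (expiry=102+6=108). clock=102
Op 23: insert b.com -> 10.0.0.1 (expiry=102+6=108). clock=102
lookup a.com: not in cache (expired or never inserted)

Answer: NXDOMAIN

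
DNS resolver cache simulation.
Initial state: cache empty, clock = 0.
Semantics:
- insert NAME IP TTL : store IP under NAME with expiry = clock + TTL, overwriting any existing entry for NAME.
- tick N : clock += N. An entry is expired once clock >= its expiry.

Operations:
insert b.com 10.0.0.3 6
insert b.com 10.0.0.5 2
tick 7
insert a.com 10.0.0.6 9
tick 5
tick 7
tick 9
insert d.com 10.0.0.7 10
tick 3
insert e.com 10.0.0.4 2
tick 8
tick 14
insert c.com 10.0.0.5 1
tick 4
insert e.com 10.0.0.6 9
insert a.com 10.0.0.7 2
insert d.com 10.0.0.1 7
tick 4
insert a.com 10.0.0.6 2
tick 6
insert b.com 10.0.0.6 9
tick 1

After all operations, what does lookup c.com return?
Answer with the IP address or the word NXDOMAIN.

Op 1: insert b.com -> 10.0.0.3 (expiry=0+6=6). clock=0
Op 2: insert b.com -> 10.0.0.5 (expiry=0+2=2). clock=0
Op 3: tick 7 -> clock=7. purged={b.com}
Op 4: insert a.com -> 10.0.0.6 (expiry=7+9=16). clock=7
Op 5: tick 5 -> clock=12.
Op 6: tick 7 -> clock=19. purged={a.com}
Op 7: tick 9 -> clock=28.
Op 8: insert d.com -> 10.0.0.7 (expiry=28+10=38). clock=28
Op 9: tick 3 -> clock=31.
Op 10: insert e.com -> 10.0.0.4 (expiry=31+2=33). clock=31
Op 11: tick 8 -> clock=39. purged={d.com,e.com}
Op 12: tick 14 -> clock=53.
Op 13: insert c.com -> 10.0.0.5 (expiry=53+1=54). clock=53
Op 14: tick 4 -> clock=57. purged={c.com}
Op 15: insert e.com -> 10.0.0.6 (expiry=57+9=66). clock=57
Op 16: insert a.com -> 10.0.0.7 (expiry=57+2=59). clock=57
Op 17: insert d.com -> 10.0.0.1 (expiry=57+7=64). clock=57
Op 18: tick 4 -> clock=61. purged={a.com}
Op 19: insert a.com -> 10.0.0.6 (expiry=61+2=63). clock=61
Op 20: tick 6 -> clock=67. purged={a.com,d.com,e.com}
Op 21: insert b.com -> 10.0.0.6 (expiry=67+9=76). clock=67
Op 22: tick 1 -> clock=68.
lookup c.com: not in cache (expired or never inserted)

Answer: NXDOMAIN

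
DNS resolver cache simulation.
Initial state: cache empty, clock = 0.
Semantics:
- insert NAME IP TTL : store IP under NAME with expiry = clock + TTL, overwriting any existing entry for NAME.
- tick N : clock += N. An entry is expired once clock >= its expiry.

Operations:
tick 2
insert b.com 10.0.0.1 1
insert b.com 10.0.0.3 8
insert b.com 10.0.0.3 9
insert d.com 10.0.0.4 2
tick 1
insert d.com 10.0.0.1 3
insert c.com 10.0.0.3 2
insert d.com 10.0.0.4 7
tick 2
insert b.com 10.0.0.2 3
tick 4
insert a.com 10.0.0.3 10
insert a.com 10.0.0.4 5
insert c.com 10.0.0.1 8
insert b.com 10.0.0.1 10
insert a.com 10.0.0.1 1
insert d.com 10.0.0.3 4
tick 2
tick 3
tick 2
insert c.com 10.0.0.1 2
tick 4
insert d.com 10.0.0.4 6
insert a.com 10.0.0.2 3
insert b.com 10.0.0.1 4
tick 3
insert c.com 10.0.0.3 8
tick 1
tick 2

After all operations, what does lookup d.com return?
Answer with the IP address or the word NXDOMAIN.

Op 1: tick 2 -> clock=2.
Op 2: insert b.com -> 10.0.0.1 (expiry=2+1=3). clock=2
Op 3: insert b.com -> 10.0.0.3 (expiry=2+8=10). clock=2
Op 4: insert b.com -> 10.0.0.3 (expiry=2+9=11). clock=2
Op 5: insert d.com -> 10.0.0.4 (expiry=2+2=4). clock=2
Op 6: tick 1 -> clock=3.
Op 7: insert d.com -> 10.0.0.1 (expiry=3+3=6). clock=3
Op 8: insert c.com -> 10.0.0.3 (expiry=3+2=5). clock=3
Op 9: insert d.com -> 10.0.0.4 (expiry=3+7=10). clock=3
Op 10: tick 2 -> clock=5. purged={c.com}
Op 11: insert b.com -> 10.0.0.2 (expiry=5+3=8). clock=5
Op 12: tick 4 -> clock=9. purged={b.com}
Op 13: insert a.com -> 10.0.0.3 (expiry=9+10=19). clock=9
Op 14: insert a.com -> 10.0.0.4 (expiry=9+5=14). clock=9
Op 15: insert c.com -> 10.0.0.1 (expiry=9+8=17). clock=9
Op 16: insert b.com -> 10.0.0.1 (expiry=9+10=19). clock=9
Op 17: insert a.com -> 10.0.0.1 (expiry=9+1=10). clock=9
Op 18: insert d.com -> 10.0.0.3 (expiry=9+4=13). clock=9
Op 19: tick 2 -> clock=11. purged={a.com}
Op 20: tick 3 -> clock=14. purged={d.com}
Op 21: tick 2 -> clock=16.
Op 22: insert c.com -> 10.0.0.1 (expiry=16+2=18). clock=16
Op 23: tick 4 -> clock=20. purged={b.com,c.com}
Op 24: insert d.com -> 10.0.0.4 (expiry=20+6=26). clock=20
Op 25: insert a.com -> 10.0.0.2 (expiry=20+3=23). clock=20
Op 26: insert b.com -> 10.0.0.1 (expiry=20+4=24). clock=20
Op 27: tick 3 -> clock=23. purged={a.com}
Op 28: insert c.com -> 10.0.0.3 (expiry=23+8=31). clock=23
Op 29: tick 1 -> clock=24. purged={b.com}
Op 30: tick 2 -> clock=26. purged={d.com}
lookup d.com: not in cache (expired or never inserted)

Answer: NXDOMAIN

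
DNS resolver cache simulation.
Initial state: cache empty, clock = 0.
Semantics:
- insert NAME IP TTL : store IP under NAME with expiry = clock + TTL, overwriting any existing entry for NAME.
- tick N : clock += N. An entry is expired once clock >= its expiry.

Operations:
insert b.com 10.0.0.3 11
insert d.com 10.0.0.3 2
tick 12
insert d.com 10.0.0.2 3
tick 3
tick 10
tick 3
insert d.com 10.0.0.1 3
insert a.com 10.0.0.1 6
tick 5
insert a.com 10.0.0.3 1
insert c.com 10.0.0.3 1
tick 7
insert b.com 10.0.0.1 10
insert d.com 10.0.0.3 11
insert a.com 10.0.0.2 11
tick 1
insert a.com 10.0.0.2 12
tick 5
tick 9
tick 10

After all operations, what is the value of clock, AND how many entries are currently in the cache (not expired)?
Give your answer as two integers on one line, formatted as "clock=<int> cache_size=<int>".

Answer: clock=65 cache_size=0

Derivation:
Op 1: insert b.com -> 10.0.0.3 (expiry=0+11=11). clock=0
Op 2: insert d.com -> 10.0.0.3 (expiry=0+2=2). clock=0
Op 3: tick 12 -> clock=12. purged={b.com,d.com}
Op 4: insert d.com -> 10.0.0.2 (expiry=12+3=15). clock=12
Op 5: tick 3 -> clock=15. purged={d.com}
Op 6: tick 10 -> clock=25.
Op 7: tick 3 -> clock=28.
Op 8: insert d.com -> 10.0.0.1 (expiry=28+3=31). clock=28
Op 9: insert a.com -> 10.0.0.1 (expiry=28+6=34). clock=28
Op 10: tick 5 -> clock=33. purged={d.com}
Op 11: insert a.com -> 10.0.0.3 (expiry=33+1=34). clock=33
Op 12: insert c.com -> 10.0.0.3 (expiry=33+1=34). clock=33
Op 13: tick 7 -> clock=40. purged={a.com,c.com}
Op 14: insert b.com -> 10.0.0.1 (expiry=40+10=50). clock=40
Op 15: insert d.com -> 10.0.0.3 (expiry=40+11=51). clock=40
Op 16: insert a.com -> 10.0.0.2 (expiry=40+11=51). clock=40
Op 17: tick 1 -> clock=41.
Op 18: insert a.com -> 10.0.0.2 (expiry=41+12=53). clock=41
Op 19: tick 5 -> clock=46.
Op 20: tick 9 -> clock=55. purged={a.com,b.com,d.com}
Op 21: tick 10 -> clock=65.
Final clock = 65
Final cache (unexpired): {} -> size=0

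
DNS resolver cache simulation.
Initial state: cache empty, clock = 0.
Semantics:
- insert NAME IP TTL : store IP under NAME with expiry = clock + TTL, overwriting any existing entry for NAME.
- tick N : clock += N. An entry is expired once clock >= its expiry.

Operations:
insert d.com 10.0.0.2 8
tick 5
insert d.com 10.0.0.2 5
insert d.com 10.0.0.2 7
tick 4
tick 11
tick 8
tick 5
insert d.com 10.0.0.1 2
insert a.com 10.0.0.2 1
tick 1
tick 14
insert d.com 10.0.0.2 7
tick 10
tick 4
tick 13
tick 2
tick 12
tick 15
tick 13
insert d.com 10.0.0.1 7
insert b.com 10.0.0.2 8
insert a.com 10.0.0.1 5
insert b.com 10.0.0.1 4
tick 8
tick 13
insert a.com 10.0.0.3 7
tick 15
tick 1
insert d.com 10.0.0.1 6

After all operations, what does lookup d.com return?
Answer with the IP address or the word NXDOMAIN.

Answer: 10.0.0.1

Derivation:
Op 1: insert d.com -> 10.0.0.2 (expiry=0+8=8). clock=0
Op 2: tick 5 -> clock=5.
Op 3: insert d.com -> 10.0.0.2 (expiry=5+5=10). clock=5
Op 4: insert d.com -> 10.0.0.2 (expiry=5+7=12). clock=5
Op 5: tick 4 -> clock=9.
Op 6: tick 11 -> clock=20. purged={d.com}
Op 7: tick 8 -> clock=28.
Op 8: tick 5 -> clock=33.
Op 9: insert d.com -> 10.0.0.1 (expiry=33+2=35). clock=33
Op 10: insert a.com -> 10.0.0.2 (expiry=33+1=34). clock=33
Op 11: tick 1 -> clock=34. purged={a.com}
Op 12: tick 14 -> clock=48. purged={d.com}
Op 13: insert d.com -> 10.0.0.2 (expiry=48+7=55). clock=48
Op 14: tick 10 -> clock=58. purged={d.com}
Op 15: tick 4 -> clock=62.
Op 16: tick 13 -> clock=75.
Op 17: tick 2 -> clock=77.
Op 18: tick 12 -> clock=89.
Op 19: tick 15 -> clock=104.
Op 20: tick 13 -> clock=117.
Op 21: insert d.com -> 10.0.0.1 (expiry=117+7=124). clock=117
Op 22: insert b.com -> 10.0.0.2 (expiry=117+8=125). clock=117
Op 23: insert a.com -> 10.0.0.1 (expiry=117+5=122). clock=117
Op 24: insert b.com -> 10.0.0.1 (expiry=117+4=121). clock=117
Op 25: tick 8 -> clock=125. purged={a.com,b.com,d.com}
Op 26: tick 13 -> clock=138.
Op 27: insert a.com -> 10.0.0.3 (expiry=138+7=145). clock=138
Op 28: tick 15 -> clock=153. purged={a.com}
Op 29: tick 1 -> clock=154.
Op 30: insert d.com -> 10.0.0.1 (expiry=154+6=160). clock=154
lookup d.com: present, ip=10.0.0.1 expiry=160 > clock=154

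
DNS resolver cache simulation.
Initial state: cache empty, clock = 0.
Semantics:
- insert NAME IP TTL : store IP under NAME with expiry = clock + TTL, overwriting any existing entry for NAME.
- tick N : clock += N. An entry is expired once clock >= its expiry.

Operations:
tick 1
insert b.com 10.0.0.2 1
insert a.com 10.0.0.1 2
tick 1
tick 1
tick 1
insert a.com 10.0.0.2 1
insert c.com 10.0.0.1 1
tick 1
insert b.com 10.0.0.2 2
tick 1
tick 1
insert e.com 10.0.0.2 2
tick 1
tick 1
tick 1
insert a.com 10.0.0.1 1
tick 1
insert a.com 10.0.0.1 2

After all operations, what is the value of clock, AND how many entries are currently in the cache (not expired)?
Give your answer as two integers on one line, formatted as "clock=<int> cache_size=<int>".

Op 1: tick 1 -> clock=1.
Op 2: insert b.com -> 10.0.0.2 (expiry=1+1=2). clock=1
Op 3: insert a.com -> 10.0.0.1 (expiry=1+2=3). clock=1
Op 4: tick 1 -> clock=2. purged={b.com}
Op 5: tick 1 -> clock=3. purged={a.com}
Op 6: tick 1 -> clock=4.
Op 7: insert a.com -> 10.0.0.2 (expiry=4+1=5). clock=4
Op 8: insert c.com -> 10.0.0.1 (expiry=4+1=5). clock=4
Op 9: tick 1 -> clock=5. purged={a.com,c.com}
Op 10: insert b.com -> 10.0.0.2 (expiry=5+2=7). clock=5
Op 11: tick 1 -> clock=6.
Op 12: tick 1 -> clock=7. purged={b.com}
Op 13: insert e.com -> 10.0.0.2 (expiry=7+2=9). clock=7
Op 14: tick 1 -> clock=8.
Op 15: tick 1 -> clock=9. purged={e.com}
Op 16: tick 1 -> clock=10.
Op 17: insert a.com -> 10.0.0.1 (expiry=10+1=11). clock=10
Op 18: tick 1 -> clock=11. purged={a.com}
Op 19: insert a.com -> 10.0.0.1 (expiry=11+2=13). clock=11
Final clock = 11
Final cache (unexpired): {a.com} -> size=1

Answer: clock=11 cache_size=1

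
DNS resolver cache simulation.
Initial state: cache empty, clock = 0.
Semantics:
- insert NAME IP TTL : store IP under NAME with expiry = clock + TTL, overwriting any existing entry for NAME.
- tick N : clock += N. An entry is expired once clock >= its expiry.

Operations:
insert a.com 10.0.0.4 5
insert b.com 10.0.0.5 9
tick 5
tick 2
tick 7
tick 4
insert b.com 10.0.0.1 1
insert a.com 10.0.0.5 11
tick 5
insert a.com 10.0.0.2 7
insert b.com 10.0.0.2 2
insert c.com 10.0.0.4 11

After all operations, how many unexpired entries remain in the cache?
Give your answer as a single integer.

Op 1: insert a.com -> 10.0.0.4 (expiry=0+5=5). clock=0
Op 2: insert b.com -> 10.0.0.5 (expiry=0+9=9). clock=0
Op 3: tick 5 -> clock=5. purged={a.com}
Op 4: tick 2 -> clock=7.
Op 5: tick 7 -> clock=14. purged={b.com}
Op 6: tick 4 -> clock=18.
Op 7: insert b.com -> 10.0.0.1 (expiry=18+1=19). clock=18
Op 8: insert a.com -> 10.0.0.5 (expiry=18+11=29). clock=18
Op 9: tick 5 -> clock=23. purged={b.com}
Op 10: insert a.com -> 10.0.0.2 (expiry=23+7=30). clock=23
Op 11: insert b.com -> 10.0.0.2 (expiry=23+2=25). clock=23
Op 12: insert c.com -> 10.0.0.4 (expiry=23+11=34). clock=23
Final cache (unexpired): {a.com,b.com,c.com} -> size=3

Answer: 3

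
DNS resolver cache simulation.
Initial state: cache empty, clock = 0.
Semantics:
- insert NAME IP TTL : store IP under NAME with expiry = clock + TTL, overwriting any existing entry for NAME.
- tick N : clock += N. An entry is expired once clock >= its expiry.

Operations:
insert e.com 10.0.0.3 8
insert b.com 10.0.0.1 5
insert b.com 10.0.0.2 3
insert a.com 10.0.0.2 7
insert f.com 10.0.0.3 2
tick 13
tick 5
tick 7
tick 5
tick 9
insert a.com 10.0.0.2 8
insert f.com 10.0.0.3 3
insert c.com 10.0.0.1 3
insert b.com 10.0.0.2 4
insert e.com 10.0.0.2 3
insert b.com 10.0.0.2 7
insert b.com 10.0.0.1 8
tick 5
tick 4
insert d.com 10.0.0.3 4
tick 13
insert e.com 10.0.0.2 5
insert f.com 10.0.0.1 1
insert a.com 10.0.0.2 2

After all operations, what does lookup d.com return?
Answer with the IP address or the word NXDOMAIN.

Answer: NXDOMAIN

Derivation:
Op 1: insert e.com -> 10.0.0.3 (expiry=0+8=8). clock=0
Op 2: insert b.com -> 10.0.0.1 (expiry=0+5=5). clock=0
Op 3: insert b.com -> 10.0.0.2 (expiry=0+3=3). clock=0
Op 4: insert a.com -> 10.0.0.2 (expiry=0+7=7). clock=0
Op 5: insert f.com -> 10.0.0.3 (expiry=0+2=2). clock=0
Op 6: tick 13 -> clock=13. purged={a.com,b.com,e.com,f.com}
Op 7: tick 5 -> clock=18.
Op 8: tick 7 -> clock=25.
Op 9: tick 5 -> clock=30.
Op 10: tick 9 -> clock=39.
Op 11: insert a.com -> 10.0.0.2 (expiry=39+8=47). clock=39
Op 12: insert f.com -> 10.0.0.3 (expiry=39+3=42). clock=39
Op 13: insert c.com -> 10.0.0.1 (expiry=39+3=42). clock=39
Op 14: insert b.com -> 10.0.0.2 (expiry=39+4=43). clock=39
Op 15: insert e.com -> 10.0.0.2 (expiry=39+3=42). clock=39
Op 16: insert b.com -> 10.0.0.2 (expiry=39+7=46). clock=39
Op 17: insert b.com -> 10.0.0.1 (expiry=39+8=47). clock=39
Op 18: tick 5 -> clock=44. purged={c.com,e.com,f.com}
Op 19: tick 4 -> clock=48. purged={a.com,b.com}
Op 20: insert d.com -> 10.0.0.3 (expiry=48+4=52). clock=48
Op 21: tick 13 -> clock=61. purged={d.com}
Op 22: insert e.com -> 10.0.0.2 (expiry=61+5=66). clock=61
Op 23: insert f.com -> 10.0.0.1 (expiry=61+1=62). clock=61
Op 24: insert a.com -> 10.0.0.2 (expiry=61+2=63). clock=61
lookup d.com: not in cache (expired or never inserted)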